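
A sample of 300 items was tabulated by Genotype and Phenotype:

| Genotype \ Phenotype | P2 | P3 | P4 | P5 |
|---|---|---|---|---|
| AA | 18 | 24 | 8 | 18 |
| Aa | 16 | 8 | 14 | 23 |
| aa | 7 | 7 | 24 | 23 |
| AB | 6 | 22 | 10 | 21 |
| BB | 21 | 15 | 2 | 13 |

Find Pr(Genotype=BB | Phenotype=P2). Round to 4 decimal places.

Total with Phenotype=P2: 18 + 16 + 7 + 6 + 21 = 68.
P(Genotype=BB | Phenotype=P2) = 21/68 = 0.3088.

0.3088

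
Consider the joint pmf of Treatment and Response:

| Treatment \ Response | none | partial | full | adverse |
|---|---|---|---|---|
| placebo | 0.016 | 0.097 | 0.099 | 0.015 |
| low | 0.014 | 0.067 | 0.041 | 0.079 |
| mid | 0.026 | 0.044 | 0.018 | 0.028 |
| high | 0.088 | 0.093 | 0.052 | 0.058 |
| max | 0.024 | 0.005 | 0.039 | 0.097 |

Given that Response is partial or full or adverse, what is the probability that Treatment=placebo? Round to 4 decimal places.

0.2536

P(Response=partial) = 0.097 + 0.067 + 0.044 + 0.093 + 0.005 = 0.306.
P(Response=full) = 0.099 + 0.041 + 0.018 + 0.052 + 0.039 = 0.249.
P(Response=adverse) = 0.015 + 0.079 + 0.028 + 0.058 + 0.097 = 0.277.
P(Response ∈ {partial, full, adverse}) = 0.306 + 0.249 + 0.277 = 0.832; P(Treatment=placebo, Response ∈ {partial, full, adverse}) = 0.097 + 0.099 + 0.015 = 0.211.
P(Treatment=placebo | Response ∈ {partial, full, adverse}) = 0.211/0.832 = 0.2536.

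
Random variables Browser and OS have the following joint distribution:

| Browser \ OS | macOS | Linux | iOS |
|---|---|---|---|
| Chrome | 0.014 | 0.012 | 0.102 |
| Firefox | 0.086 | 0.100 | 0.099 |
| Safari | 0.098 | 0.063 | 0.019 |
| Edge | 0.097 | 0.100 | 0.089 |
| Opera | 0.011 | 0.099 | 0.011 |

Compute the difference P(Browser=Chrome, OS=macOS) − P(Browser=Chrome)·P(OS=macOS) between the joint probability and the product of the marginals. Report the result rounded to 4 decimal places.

P(Browser=Chrome) = 0.014 + 0.012 + 0.102 = 0.128.
P(OS=macOS) = 0.014 + 0.086 + 0.098 + 0.097 + 0.011 = 0.306.
P(Browser=Chrome, OS=macOS) − P(Browser=Chrome)P(OS=macOS) = 0.014 − 0.128×0.306 = -0.0252.

-0.0252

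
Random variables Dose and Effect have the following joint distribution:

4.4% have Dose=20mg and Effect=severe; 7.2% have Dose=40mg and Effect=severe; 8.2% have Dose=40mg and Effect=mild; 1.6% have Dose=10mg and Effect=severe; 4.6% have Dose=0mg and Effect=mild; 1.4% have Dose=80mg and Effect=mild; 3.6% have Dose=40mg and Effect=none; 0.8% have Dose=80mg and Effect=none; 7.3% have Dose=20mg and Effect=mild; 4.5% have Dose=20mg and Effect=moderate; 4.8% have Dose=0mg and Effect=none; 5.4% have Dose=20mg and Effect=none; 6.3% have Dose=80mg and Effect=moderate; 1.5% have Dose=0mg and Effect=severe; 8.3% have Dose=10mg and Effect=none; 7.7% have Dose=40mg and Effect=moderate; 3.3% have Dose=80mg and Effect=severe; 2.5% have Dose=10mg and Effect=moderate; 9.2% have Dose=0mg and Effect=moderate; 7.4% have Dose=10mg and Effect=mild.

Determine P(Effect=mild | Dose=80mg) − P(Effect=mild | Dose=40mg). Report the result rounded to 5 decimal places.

P(Dose=80mg) = 0.008 + 0.014 + 0.063 + 0.033 = 0.118; P(Effect=mild | Dose=80mg) = 0.014/0.118 = 0.118644.
P(Dose=40mg) = 0.036 + 0.082 + 0.077 + 0.072 = 0.267; P(Effect=mild | Dose=40mg) = 0.082/0.267 = 0.307116.
Difference = -0.18847.

-0.18847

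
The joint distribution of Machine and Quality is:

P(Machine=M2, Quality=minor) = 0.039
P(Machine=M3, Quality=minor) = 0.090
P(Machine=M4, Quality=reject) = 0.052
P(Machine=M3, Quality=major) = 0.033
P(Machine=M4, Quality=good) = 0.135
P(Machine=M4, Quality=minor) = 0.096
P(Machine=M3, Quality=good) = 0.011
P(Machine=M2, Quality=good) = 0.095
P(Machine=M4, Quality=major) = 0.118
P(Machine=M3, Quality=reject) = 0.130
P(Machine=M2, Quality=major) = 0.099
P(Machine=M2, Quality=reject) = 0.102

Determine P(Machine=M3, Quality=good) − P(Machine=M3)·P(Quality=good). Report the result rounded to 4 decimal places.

-0.0526

P(Machine=M3) = 0.011 + 0.090 + 0.033 + 0.130 = 0.264.
P(Quality=good) = 0.095 + 0.011 + 0.135 = 0.241.
P(Machine=M3, Quality=good) − P(Machine=M3)P(Quality=good) = 0.011 − 0.264×0.241 = -0.0526.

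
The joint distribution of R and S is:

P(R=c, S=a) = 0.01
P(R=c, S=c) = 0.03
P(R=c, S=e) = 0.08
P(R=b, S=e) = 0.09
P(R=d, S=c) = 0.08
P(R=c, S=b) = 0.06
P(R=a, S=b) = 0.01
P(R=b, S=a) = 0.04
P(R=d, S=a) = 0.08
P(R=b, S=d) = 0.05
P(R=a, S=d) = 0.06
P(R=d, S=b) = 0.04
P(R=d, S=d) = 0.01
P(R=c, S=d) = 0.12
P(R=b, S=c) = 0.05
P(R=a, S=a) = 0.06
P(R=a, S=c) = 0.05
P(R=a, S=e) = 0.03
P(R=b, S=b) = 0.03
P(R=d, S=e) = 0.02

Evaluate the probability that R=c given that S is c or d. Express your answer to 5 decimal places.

P(S=c) = 0.05 + 0.05 + 0.03 + 0.08 = 0.21.
P(S=d) = 0.06 + 0.05 + 0.12 + 0.01 = 0.24.
P(S ∈ {c, d}) = 0.21 + 0.24 = 0.45; P(R=c, S ∈ {c, d}) = 0.03 + 0.12 = 0.15.
P(R=c | S ∈ {c, d}) = 0.15/0.45 = 0.33333.

0.33333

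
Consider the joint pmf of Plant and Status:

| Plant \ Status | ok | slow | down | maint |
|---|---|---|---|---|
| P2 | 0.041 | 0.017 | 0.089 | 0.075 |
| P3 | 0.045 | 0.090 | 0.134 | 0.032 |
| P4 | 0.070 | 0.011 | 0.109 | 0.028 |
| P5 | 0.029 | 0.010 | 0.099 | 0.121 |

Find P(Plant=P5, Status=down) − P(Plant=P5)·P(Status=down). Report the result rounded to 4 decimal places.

-0.0126

P(Plant=P5) = 0.029 + 0.010 + 0.099 + 0.121 = 0.259.
P(Status=down) = 0.089 + 0.134 + 0.109 + 0.099 = 0.431.
P(Plant=P5, Status=down) − P(Plant=P5)P(Status=down) = 0.099 − 0.259×0.431 = -0.0126.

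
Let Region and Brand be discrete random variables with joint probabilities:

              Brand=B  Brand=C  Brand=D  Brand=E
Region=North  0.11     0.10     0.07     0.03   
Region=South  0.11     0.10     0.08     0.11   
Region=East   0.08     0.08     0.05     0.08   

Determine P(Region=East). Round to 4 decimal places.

0.2900

P(Region=East) = 0.08 + 0.08 + 0.05 + 0.08 = 0.29.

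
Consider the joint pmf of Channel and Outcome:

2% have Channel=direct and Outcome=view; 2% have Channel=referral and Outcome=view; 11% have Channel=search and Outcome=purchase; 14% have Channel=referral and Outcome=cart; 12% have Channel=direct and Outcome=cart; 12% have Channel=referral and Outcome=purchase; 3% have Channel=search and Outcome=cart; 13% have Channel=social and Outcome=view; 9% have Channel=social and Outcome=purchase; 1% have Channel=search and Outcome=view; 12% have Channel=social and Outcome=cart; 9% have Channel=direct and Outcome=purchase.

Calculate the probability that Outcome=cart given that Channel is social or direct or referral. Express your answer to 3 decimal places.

P(Channel=social) = 0.13 + 0.12 + 0.09 = 0.34.
P(Channel=direct) = 0.02 + 0.12 + 0.09 = 0.23.
P(Channel=referral) = 0.02 + 0.14 + 0.12 = 0.28.
P(Channel ∈ {social, direct, referral}) = 0.34 + 0.23 + 0.28 = 0.85; P(Outcome=cart, Channel ∈ {social, direct, referral}) = 0.12 + 0.12 + 0.14 = 0.38.
P(Outcome=cart | Channel ∈ {social, direct, referral}) = 0.38/0.85 = 0.447.

0.447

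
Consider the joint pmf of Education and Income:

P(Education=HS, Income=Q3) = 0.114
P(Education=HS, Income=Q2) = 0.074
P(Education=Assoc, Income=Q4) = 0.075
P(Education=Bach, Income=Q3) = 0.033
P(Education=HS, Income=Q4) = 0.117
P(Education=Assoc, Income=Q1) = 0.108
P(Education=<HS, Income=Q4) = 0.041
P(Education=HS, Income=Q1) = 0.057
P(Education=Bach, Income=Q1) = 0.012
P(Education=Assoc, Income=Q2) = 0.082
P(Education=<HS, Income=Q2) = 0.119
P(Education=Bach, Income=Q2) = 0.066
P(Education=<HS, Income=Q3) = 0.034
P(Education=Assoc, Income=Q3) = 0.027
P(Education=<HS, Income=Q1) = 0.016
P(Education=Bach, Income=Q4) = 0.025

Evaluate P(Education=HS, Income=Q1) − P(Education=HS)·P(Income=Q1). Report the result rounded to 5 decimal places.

P(Education=HS) = 0.057 + 0.074 + 0.114 + 0.117 = 0.362.
P(Income=Q1) = 0.016 + 0.057 + 0.108 + 0.012 = 0.193.
P(Education=HS, Income=Q1) − P(Education=HS)P(Income=Q1) = 0.057 − 0.362×0.193 = -0.01287.

-0.01287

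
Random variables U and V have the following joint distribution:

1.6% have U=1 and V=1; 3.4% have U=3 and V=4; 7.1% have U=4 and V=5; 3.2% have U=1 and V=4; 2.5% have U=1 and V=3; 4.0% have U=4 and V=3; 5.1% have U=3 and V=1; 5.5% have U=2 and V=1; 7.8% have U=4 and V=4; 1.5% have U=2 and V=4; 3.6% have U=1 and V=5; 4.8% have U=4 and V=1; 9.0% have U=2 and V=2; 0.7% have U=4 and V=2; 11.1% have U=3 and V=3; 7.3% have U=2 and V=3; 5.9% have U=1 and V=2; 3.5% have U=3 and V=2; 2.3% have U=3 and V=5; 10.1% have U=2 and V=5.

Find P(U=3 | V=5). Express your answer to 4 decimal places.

0.0996

P(V=5) = 0.036 + 0.101 + 0.023 + 0.071 = 0.231.
P(U=3 | V=5) = 0.023/0.231 = 0.0996.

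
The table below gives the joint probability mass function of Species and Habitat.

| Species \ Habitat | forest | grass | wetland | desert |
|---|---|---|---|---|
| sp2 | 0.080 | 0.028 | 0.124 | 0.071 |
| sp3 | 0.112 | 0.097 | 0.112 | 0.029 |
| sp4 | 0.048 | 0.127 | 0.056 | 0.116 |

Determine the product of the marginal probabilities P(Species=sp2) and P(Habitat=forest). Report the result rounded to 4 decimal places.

P(Species=sp2) = 0.080 + 0.028 + 0.124 + 0.071 = 0.303.
P(Habitat=forest) = 0.080 + 0.112 + 0.048 = 0.240.
Product: 0.303 × 0.240 = 0.0727.

0.0727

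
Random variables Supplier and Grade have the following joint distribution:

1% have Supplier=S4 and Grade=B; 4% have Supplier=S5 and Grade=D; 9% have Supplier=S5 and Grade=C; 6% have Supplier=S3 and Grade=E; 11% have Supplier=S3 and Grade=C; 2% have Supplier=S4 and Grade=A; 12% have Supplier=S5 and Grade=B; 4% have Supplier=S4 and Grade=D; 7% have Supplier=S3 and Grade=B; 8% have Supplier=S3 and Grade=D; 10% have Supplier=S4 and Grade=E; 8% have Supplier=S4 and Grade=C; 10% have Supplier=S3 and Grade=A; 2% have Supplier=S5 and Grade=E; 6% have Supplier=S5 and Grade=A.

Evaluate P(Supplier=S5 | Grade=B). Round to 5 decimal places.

P(Grade=B) = 0.07 + 0.01 + 0.12 = 0.20.
P(Supplier=S5 | Grade=B) = 0.12/0.20 = 0.60000.

0.60000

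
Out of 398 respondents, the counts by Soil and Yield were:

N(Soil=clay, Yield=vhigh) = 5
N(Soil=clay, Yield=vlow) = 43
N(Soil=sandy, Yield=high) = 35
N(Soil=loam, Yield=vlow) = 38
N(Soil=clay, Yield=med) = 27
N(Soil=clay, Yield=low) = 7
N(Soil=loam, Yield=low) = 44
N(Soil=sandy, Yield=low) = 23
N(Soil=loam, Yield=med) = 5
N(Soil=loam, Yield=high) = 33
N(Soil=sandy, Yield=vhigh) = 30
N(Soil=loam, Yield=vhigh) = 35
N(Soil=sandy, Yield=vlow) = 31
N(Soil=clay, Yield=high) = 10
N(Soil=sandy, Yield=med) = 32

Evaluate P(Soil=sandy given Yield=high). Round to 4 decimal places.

Total with Yield=high: 35 + 33 + 10 = 78.
P(Soil=sandy | Yield=high) = 35/78 = 0.4487.

0.4487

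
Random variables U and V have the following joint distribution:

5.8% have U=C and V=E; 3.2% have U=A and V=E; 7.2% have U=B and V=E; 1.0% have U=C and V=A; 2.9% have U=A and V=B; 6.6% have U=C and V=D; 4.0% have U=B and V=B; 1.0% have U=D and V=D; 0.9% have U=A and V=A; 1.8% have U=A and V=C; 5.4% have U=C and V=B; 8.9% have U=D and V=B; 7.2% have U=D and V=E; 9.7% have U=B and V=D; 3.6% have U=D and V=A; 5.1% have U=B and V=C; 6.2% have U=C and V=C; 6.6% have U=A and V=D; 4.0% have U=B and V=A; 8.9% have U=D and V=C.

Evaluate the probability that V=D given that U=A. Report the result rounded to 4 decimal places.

P(U=A) = 0.009 + 0.029 + 0.018 + 0.066 + 0.032 = 0.154.
P(V=D | U=A) = 0.066/0.154 = 0.4286.

0.4286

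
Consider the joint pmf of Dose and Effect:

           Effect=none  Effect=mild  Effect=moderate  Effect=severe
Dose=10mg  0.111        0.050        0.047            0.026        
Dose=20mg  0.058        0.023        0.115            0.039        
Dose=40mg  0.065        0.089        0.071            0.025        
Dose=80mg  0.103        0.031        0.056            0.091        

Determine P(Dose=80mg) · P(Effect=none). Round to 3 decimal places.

0.095

P(Dose=80mg) = 0.103 + 0.031 + 0.056 + 0.091 = 0.281.
P(Effect=none) = 0.111 + 0.058 + 0.065 + 0.103 = 0.337.
Product: 0.281 × 0.337 = 0.095.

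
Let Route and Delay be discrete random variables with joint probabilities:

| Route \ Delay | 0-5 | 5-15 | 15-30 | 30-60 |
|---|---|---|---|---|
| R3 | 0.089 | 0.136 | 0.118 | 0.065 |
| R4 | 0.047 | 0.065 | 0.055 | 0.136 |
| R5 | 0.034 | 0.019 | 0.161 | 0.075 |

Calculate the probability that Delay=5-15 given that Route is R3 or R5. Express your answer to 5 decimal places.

0.22238

P(Route=R3) = 0.089 + 0.136 + 0.118 + 0.065 = 0.408.
P(Route=R5) = 0.034 + 0.019 + 0.161 + 0.075 = 0.289.
P(Route ∈ {R3, R5}) = 0.408 + 0.289 = 0.697; P(Delay=5-15, Route ∈ {R3, R5}) = 0.136 + 0.019 = 0.155.
P(Delay=5-15 | Route ∈ {R3, R5}) = 0.155/0.697 = 0.22238.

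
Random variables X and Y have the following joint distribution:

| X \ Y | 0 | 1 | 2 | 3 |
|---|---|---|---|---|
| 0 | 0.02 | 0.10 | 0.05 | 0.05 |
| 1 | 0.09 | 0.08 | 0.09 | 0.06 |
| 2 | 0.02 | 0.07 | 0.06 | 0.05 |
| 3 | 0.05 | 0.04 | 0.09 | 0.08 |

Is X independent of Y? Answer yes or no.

no

P(X=0) = 0.22 and P(Y=1) = 0.29, so their product is 0.0638, but P(X=0, Y=1) = 0.10. Since these differ, X and Y are not independent.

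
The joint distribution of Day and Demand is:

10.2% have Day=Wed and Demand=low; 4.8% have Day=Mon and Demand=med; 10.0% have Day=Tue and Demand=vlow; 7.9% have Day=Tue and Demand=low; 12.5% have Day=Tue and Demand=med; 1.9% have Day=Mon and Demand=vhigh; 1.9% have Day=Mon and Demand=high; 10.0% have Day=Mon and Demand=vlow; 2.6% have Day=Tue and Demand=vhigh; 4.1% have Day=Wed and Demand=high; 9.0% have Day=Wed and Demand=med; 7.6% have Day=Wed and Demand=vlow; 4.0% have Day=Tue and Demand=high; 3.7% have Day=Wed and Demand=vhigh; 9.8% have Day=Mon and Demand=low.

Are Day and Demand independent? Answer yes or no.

P(Day=Tue) = 0.370 and P(Demand=med) = 0.263, so their product is 0.09731, but P(Day=Tue, Demand=med) = 0.125. Since these differ, Day and Demand are not independent.

no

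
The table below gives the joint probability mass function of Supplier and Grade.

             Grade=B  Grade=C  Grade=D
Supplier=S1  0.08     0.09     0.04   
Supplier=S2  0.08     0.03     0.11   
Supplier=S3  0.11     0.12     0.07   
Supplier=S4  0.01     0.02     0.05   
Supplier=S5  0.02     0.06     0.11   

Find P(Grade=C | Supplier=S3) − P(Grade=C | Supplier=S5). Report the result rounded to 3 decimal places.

P(Supplier=S3) = 0.11 + 0.12 + 0.07 = 0.30; P(Grade=C | Supplier=S3) = 0.12/0.30 = 0.4000.
P(Supplier=S5) = 0.02 + 0.06 + 0.11 = 0.19; P(Grade=C | Supplier=S5) = 0.06/0.19 = 0.3158.
Difference = 0.084.

0.084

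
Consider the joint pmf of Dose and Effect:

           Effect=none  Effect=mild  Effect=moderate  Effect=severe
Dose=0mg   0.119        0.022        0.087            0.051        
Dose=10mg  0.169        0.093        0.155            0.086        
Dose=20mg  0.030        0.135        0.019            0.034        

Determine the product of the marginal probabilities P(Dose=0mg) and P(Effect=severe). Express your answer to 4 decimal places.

P(Dose=0mg) = 0.119 + 0.022 + 0.087 + 0.051 = 0.279.
P(Effect=severe) = 0.051 + 0.086 + 0.034 = 0.171.
Product: 0.279 × 0.171 = 0.0477.

0.0477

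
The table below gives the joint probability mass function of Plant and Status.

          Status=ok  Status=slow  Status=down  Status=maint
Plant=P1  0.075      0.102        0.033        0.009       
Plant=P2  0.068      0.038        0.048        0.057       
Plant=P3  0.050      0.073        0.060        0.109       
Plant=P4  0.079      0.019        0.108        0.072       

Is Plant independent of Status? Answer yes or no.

P(Plant=P1) = 0.219 and P(Status=slow) = 0.232, so their product is 0.05081, but P(Plant=P1, Status=slow) = 0.102. Since these differ, Plant and Status are not independent.

no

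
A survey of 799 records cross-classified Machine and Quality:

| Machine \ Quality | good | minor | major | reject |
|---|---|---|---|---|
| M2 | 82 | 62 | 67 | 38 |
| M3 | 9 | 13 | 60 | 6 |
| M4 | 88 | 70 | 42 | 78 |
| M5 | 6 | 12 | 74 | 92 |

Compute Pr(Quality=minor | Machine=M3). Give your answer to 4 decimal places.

0.1477

Total with Machine=M3: 9 + 13 + 60 + 6 = 88.
P(Quality=minor | Machine=M3) = 13/88 = 0.1477.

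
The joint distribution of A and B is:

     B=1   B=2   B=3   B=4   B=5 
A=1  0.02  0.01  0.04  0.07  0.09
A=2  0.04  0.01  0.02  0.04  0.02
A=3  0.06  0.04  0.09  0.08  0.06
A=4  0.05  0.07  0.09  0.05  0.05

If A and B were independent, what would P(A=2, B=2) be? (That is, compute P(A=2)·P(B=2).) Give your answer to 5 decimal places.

0.01690

P(A=2) = 0.04 + 0.01 + 0.02 + 0.04 + 0.02 = 0.13.
P(B=2) = 0.01 + 0.01 + 0.04 + 0.07 = 0.13.
Product: 0.13 × 0.13 = 0.01690.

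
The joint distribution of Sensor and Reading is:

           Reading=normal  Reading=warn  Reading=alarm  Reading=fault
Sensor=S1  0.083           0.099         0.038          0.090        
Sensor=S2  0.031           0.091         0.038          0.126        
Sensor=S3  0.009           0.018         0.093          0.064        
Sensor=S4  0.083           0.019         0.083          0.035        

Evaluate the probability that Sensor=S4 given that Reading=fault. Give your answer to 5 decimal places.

0.11111

P(Reading=fault) = 0.090 + 0.126 + 0.064 + 0.035 = 0.315.
P(Sensor=S4 | Reading=fault) = 0.035/0.315 = 0.11111.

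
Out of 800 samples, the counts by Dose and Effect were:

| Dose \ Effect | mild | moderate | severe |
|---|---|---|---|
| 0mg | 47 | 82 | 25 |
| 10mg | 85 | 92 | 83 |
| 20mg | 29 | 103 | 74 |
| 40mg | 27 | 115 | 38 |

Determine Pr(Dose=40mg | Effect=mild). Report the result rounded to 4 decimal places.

0.1436

Total with Effect=mild: 47 + 85 + 29 + 27 = 188.
P(Dose=40mg | Effect=mild) = 27/188 = 0.1436.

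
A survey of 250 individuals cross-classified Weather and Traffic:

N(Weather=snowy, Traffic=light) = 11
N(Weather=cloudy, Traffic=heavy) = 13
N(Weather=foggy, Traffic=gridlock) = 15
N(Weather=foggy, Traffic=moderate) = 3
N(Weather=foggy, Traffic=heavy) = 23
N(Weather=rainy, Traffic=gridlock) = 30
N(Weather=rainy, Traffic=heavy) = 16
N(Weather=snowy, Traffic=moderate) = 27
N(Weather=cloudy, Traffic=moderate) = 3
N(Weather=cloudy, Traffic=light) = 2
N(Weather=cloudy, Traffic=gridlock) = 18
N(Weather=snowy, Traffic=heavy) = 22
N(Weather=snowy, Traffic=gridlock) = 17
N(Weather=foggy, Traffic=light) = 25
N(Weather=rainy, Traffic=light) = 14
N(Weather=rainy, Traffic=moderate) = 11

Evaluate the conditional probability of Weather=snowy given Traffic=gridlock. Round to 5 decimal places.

Total with Traffic=gridlock: 18 + 30 + 17 + 15 = 80.
P(Weather=snowy | Traffic=gridlock) = 17/80 = 0.21250.

0.21250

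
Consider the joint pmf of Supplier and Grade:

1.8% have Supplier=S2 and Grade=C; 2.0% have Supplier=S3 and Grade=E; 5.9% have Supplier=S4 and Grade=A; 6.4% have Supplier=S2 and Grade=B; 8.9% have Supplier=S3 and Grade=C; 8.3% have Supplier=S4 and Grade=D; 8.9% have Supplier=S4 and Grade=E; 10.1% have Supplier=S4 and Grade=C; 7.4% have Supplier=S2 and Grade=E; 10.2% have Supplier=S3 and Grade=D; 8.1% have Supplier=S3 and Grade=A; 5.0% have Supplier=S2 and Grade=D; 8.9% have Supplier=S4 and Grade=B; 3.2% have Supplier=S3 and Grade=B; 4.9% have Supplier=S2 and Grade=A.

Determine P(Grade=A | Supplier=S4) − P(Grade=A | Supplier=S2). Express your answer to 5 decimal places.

P(Supplier=S4) = 0.059 + 0.089 + 0.101 + 0.083 + 0.089 = 0.421; P(Grade=A | Supplier=S4) = 0.059/0.421 = 0.140143.
P(Supplier=S2) = 0.049 + 0.064 + 0.018 + 0.050 + 0.074 = 0.255; P(Grade=A | Supplier=S2) = 0.049/0.255 = 0.192157.
Difference = -0.05201.

-0.05201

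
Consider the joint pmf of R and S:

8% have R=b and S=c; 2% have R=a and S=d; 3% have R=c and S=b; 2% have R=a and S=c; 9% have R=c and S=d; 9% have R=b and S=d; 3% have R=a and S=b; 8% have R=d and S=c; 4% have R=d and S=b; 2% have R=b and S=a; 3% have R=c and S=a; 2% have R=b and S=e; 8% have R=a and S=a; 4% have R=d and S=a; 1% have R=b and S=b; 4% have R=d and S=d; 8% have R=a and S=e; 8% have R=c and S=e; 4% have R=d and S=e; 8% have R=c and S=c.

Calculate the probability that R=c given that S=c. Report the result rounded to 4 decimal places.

0.3077

P(S=c) = 0.02 + 0.08 + 0.08 + 0.08 = 0.26.
P(R=c | S=c) = 0.08/0.26 = 0.3077.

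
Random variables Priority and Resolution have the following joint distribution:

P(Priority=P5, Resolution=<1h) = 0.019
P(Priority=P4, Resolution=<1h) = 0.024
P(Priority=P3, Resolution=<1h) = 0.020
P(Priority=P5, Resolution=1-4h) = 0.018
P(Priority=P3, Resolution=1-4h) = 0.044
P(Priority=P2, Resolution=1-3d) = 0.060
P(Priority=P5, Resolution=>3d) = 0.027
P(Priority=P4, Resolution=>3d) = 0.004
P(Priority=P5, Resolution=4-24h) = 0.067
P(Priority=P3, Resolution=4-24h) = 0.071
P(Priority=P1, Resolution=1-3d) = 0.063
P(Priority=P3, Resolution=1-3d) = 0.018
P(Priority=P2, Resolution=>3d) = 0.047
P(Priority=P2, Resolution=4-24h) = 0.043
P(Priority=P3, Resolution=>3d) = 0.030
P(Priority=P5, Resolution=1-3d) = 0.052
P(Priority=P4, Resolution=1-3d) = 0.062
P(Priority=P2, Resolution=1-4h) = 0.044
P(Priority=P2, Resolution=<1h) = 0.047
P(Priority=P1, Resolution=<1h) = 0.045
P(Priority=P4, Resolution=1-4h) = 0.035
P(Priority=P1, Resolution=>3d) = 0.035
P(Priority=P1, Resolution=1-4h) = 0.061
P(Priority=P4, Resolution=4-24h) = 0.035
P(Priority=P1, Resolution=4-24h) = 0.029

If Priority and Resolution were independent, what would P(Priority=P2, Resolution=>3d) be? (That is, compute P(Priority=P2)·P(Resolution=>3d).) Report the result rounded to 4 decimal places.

P(Priority=P2) = 0.047 + 0.044 + 0.043 + 0.060 + 0.047 = 0.241.
P(Resolution=>3d) = 0.035 + 0.047 + 0.030 + 0.004 + 0.027 = 0.143.
Product: 0.241 × 0.143 = 0.0345.

0.0345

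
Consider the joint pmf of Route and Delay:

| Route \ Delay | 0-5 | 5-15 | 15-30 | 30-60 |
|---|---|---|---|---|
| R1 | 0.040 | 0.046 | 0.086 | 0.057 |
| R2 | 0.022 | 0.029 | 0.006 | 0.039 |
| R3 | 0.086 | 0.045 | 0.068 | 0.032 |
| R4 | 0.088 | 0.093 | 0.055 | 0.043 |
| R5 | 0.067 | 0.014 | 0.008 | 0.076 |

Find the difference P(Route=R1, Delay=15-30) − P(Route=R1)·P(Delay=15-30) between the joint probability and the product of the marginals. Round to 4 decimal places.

0.0349

P(Route=R1) = 0.040 + 0.046 + 0.086 + 0.057 = 0.229.
P(Delay=15-30) = 0.086 + 0.006 + 0.068 + 0.055 + 0.008 = 0.223.
P(Route=R1, Delay=15-30) − P(Route=R1)P(Delay=15-30) = 0.086 − 0.229×0.223 = 0.0349.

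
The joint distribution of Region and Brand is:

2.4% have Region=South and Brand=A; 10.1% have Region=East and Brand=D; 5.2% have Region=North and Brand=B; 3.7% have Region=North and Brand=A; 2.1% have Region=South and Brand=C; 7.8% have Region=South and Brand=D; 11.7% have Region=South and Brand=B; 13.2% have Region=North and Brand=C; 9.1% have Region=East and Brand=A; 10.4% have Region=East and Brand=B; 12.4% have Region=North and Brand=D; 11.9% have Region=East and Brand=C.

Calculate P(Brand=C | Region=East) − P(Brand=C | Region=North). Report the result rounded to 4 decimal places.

-0.0959

P(Region=East) = 0.091 + 0.104 + 0.119 + 0.101 = 0.415; P(Brand=C | Region=East) = 0.119/0.415 = 0.28675.
P(Region=North) = 0.037 + 0.052 + 0.132 + 0.124 = 0.345; P(Brand=C | Region=North) = 0.132/0.345 = 0.38261.
Difference = -0.0959.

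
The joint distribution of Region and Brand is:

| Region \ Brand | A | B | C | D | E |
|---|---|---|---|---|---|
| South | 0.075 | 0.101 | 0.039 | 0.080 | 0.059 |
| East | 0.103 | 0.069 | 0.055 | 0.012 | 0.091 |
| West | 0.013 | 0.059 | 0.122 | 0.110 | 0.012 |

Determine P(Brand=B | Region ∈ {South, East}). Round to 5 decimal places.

0.24854

P(Region=South) = 0.075 + 0.101 + 0.039 + 0.080 + 0.059 = 0.354.
P(Region=East) = 0.103 + 0.069 + 0.055 + 0.012 + 0.091 = 0.330.
P(Region ∈ {South, East}) = 0.354 + 0.330 = 0.684; P(Brand=B, Region ∈ {South, East}) = 0.101 + 0.069 = 0.170.
P(Brand=B | Region ∈ {South, East}) = 0.170/0.684 = 0.24854.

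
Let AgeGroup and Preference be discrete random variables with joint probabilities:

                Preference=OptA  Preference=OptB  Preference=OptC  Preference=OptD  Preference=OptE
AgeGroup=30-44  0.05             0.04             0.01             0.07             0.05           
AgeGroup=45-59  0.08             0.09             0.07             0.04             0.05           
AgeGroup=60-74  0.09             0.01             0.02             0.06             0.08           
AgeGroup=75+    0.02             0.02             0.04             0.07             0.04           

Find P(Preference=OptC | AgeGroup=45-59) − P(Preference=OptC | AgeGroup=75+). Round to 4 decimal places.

P(AgeGroup=45-59) = 0.08 + 0.09 + 0.07 + 0.04 + 0.05 = 0.33; P(Preference=OptC | AgeGroup=45-59) = 0.07/0.33 = 0.21212.
P(AgeGroup=75+) = 0.02 + 0.02 + 0.04 + 0.07 + 0.04 = 0.19; P(Preference=OptC | AgeGroup=75+) = 0.04/0.19 = 0.21053.
Difference = 0.0016.

0.0016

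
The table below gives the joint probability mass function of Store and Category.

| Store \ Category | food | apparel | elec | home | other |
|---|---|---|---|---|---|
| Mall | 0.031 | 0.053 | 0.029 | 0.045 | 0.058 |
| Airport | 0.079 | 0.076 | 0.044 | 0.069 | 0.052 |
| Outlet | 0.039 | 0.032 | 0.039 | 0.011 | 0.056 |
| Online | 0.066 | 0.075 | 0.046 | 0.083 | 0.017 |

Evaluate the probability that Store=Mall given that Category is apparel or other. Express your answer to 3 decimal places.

0.265

P(Category=apparel) = 0.053 + 0.076 + 0.032 + 0.075 = 0.236.
P(Category=other) = 0.058 + 0.052 + 0.056 + 0.017 = 0.183.
P(Category ∈ {apparel, other}) = 0.236 + 0.183 = 0.419; P(Store=Mall, Category ∈ {apparel, other}) = 0.053 + 0.058 = 0.111.
P(Store=Mall | Category ∈ {apparel, other}) = 0.111/0.419 = 0.265.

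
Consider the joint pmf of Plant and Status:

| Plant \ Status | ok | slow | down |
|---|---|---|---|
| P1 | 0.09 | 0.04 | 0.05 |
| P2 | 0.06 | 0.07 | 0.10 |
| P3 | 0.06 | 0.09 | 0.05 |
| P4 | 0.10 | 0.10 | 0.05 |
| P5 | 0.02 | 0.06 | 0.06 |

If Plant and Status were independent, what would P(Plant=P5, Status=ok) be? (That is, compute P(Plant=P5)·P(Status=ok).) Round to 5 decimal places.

P(Plant=P5) = 0.02 + 0.06 + 0.06 = 0.14.
P(Status=ok) = 0.09 + 0.06 + 0.06 + 0.10 + 0.02 = 0.33.
Product: 0.14 × 0.33 = 0.04620.

0.04620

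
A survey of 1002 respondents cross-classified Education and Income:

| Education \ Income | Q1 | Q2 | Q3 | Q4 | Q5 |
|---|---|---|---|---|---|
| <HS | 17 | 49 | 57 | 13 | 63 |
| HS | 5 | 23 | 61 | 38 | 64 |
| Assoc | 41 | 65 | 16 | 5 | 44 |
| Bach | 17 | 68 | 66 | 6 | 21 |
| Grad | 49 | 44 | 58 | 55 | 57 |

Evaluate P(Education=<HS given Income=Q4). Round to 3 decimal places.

0.111

Total with Income=Q4: 13 + 38 + 5 + 6 + 55 = 117.
P(Education=<HS | Income=Q4) = 13/117 = 0.111.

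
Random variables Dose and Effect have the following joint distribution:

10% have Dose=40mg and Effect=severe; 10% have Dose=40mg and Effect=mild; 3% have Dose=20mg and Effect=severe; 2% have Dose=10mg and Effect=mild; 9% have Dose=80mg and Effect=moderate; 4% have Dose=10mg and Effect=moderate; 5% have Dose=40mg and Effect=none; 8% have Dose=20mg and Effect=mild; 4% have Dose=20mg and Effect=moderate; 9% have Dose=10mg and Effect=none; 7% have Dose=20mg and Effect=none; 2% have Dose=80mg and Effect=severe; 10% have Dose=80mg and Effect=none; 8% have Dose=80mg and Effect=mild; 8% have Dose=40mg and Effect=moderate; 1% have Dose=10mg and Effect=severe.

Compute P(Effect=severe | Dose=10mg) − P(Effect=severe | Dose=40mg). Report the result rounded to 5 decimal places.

-0.24053

P(Dose=10mg) = 0.09 + 0.02 + 0.04 + 0.01 = 0.16; P(Effect=severe | Dose=10mg) = 0.01/0.16 = 0.062500.
P(Dose=40mg) = 0.05 + 0.10 + 0.08 + 0.10 = 0.33; P(Effect=severe | Dose=40mg) = 0.10/0.33 = 0.303030.
Difference = -0.24053.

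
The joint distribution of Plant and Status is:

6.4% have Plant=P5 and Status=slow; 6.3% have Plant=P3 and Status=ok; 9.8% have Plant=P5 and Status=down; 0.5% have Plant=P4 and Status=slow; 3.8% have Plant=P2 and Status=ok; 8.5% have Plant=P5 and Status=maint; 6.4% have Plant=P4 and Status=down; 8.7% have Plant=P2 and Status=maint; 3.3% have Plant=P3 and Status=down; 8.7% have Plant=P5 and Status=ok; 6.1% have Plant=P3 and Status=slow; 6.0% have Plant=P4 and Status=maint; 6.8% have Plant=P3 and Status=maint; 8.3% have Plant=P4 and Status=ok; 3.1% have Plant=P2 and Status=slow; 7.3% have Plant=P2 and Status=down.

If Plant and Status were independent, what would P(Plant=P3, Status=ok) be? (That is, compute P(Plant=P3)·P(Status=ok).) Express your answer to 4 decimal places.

0.0610

P(Plant=P3) = 0.063 + 0.061 + 0.033 + 0.068 = 0.225.
P(Status=ok) = 0.038 + 0.063 + 0.083 + 0.087 = 0.271.
Product: 0.225 × 0.271 = 0.0610.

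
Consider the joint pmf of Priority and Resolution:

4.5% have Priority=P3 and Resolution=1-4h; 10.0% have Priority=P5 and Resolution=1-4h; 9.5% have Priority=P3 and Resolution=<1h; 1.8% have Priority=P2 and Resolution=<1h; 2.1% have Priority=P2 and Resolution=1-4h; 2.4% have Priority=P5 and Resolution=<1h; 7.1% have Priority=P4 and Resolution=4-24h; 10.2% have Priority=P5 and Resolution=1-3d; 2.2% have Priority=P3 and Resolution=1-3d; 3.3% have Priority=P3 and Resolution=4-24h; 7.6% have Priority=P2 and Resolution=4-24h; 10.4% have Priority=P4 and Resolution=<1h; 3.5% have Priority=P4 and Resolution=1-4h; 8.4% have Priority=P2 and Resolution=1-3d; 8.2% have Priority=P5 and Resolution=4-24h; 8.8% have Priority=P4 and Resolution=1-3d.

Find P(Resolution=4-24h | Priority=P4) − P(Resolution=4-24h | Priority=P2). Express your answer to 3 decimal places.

P(Priority=P4) = 0.104 + 0.035 + 0.071 + 0.088 = 0.298; P(Resolution=4-24h | Priority=P4) = 0.071/0.298 = 0.2383.
P(Priority=P2) = 0.018 + 0.021 + 0.076 + 0.084 = 0.199; P(Resolution=4-24h | Priority=P2) = 0.076/0.199 = 0.3819.
Difference = -0.144.

-0.144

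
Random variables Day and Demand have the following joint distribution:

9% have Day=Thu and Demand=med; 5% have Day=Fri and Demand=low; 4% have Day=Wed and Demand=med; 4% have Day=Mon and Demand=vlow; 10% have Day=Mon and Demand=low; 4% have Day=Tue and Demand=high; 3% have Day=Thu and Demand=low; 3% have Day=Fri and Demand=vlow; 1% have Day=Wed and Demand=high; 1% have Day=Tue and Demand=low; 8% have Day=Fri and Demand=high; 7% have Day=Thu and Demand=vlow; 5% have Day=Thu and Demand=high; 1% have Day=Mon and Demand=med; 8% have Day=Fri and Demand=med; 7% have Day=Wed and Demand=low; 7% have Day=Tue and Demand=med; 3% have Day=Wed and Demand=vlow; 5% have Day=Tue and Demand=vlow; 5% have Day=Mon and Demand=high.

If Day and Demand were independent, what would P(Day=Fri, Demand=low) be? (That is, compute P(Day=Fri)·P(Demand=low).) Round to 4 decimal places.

P(Day=Fri) = 0.03 + 0.05 + 0.08 + 0.08 = 0.24.
P(Demand=low) = 0.10 + 0.01 + 0.07 + 0.03 + 0.05 = 0.26.
Product: 0.24 × 0.26 = 0.0624.

0.0624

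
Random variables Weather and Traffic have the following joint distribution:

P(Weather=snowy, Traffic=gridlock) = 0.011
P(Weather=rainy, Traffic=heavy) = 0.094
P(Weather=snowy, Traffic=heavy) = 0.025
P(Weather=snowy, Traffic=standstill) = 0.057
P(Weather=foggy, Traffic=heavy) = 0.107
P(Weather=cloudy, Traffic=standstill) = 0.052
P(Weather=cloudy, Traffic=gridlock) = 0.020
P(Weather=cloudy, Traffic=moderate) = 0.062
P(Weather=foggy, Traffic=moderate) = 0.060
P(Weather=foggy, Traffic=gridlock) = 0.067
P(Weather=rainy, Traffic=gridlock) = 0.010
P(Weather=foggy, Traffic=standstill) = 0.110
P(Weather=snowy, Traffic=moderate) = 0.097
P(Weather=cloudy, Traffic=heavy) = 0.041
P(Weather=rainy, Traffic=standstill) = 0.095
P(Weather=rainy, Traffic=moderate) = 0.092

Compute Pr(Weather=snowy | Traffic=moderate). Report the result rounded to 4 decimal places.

P(Traffic=moderate) = 0.062 + 0.092 + 0.097 + 0.060 = 0.311.
P(Weather=snowy | Traffic=moderate) = 0.097/0.311 = 0.3119.

0.3119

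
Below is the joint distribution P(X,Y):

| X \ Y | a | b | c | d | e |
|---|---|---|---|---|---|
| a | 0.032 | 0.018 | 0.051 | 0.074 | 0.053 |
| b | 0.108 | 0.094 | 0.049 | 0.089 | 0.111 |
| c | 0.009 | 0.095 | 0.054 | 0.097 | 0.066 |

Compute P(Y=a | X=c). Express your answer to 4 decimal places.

P(X=c) = 0.009 + 0.095 + 0.054 + 0.097 + 0.066 = 0.321.
P(Y=a | X=c) = 0.009/0.321 = 0.0280.

0.0280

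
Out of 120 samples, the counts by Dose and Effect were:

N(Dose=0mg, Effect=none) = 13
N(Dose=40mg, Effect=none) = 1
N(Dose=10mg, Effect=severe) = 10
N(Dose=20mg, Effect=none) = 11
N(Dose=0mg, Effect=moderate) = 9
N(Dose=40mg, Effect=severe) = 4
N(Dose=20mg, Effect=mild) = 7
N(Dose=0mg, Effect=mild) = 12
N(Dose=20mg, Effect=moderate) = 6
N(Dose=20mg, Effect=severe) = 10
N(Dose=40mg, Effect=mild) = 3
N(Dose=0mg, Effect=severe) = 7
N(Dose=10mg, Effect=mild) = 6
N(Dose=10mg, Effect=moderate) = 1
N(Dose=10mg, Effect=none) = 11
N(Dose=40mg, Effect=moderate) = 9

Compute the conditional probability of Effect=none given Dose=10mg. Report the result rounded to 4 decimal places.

Total with Dose=10mg: 11 + 6 + 1 + 10 = 28.
P(Effect=none | Dose=10mg) = 11/28 = 0.3929.

0.3929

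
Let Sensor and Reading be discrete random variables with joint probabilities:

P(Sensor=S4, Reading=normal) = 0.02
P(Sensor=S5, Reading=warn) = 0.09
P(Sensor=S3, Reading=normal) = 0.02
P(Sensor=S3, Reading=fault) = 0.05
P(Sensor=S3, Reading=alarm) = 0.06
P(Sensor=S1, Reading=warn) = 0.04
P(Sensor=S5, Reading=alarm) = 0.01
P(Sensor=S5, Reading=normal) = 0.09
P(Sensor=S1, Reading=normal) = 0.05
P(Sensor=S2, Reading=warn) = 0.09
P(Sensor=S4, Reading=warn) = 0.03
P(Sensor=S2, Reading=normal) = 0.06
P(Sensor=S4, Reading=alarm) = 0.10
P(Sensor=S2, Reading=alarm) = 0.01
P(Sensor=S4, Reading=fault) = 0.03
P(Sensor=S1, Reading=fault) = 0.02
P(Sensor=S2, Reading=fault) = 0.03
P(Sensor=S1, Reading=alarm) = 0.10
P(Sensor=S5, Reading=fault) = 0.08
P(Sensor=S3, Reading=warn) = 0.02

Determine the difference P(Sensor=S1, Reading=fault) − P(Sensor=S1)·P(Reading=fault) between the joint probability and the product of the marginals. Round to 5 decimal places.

P(Sensor=S1) = 0.05 + 0.04 + 0.10 + 0.02 = 0.21.
P(Reading=fault) = 0.02 + 0.03 + 0.05 + 0.03 + 0.08 = 0.21.
P(Sensor=S1, Reading=fault) − P(Sensor=S1)P(Reading=fault) = 0.02 − 0.21×0.21 = -0.02410.

-0.02410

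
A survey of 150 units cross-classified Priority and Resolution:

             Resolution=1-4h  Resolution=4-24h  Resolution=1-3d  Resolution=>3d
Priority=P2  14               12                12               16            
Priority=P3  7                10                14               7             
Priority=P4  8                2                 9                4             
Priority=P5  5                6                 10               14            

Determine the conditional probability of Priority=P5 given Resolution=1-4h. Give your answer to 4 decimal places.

Total with Resolution=1-4h: 14 + 7 + 8 + 5 = 34.
P(Priority=P5 | Resolution=1-4h) = 5/34 = 0.1471.

0.1471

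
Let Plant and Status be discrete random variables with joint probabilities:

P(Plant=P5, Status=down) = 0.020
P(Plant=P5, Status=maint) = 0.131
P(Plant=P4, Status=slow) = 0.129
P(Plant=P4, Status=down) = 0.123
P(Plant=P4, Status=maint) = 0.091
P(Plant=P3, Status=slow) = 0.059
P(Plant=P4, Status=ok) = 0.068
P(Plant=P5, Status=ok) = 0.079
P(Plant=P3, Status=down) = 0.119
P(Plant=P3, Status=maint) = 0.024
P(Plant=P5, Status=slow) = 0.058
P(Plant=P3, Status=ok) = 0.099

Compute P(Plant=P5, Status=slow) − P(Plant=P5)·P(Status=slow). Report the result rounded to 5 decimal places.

-0.01285

P(Plant=P5) = 0.079 + 0.058 + 0.020 + 0.131 = 0.288.
P(Status=slow) = 0.059 + 0.129 + 0.058 = 0.246.
P(Plant=P5, Status=slow) − P(Plant=P5)P(Status=slow) = 0.058 − 0.288×0.246 = -0.01285.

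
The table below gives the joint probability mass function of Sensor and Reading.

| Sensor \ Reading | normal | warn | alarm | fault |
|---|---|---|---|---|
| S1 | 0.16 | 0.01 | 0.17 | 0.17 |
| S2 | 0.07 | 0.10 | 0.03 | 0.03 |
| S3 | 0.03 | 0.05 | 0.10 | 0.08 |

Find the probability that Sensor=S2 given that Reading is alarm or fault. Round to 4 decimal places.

P(Reading=alarm) = 0.17 + 0.03 + 0.10 = 0.30.
P(Reading=fault) = 0.17 + 0.03 + 0.08 = 0.28.
P(Reading ∈ {alarm, fault}) = 0.30 + 0.28 = 0.58; P(Sensor=S2, Reading ∈ {alarm, fault}) = 0.03 + 0.03 = 0.06.
P(Sensor=S2 | Reading ∈ {alarm, fault}) = 0.06/0.58 = 0.1034.

0.1034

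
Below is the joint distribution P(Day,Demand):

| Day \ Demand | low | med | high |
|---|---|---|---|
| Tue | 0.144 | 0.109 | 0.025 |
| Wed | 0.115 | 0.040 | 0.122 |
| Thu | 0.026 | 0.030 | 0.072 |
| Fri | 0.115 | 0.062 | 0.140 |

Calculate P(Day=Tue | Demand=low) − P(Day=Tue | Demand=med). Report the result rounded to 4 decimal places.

P(Demand=low) = 0.144 + 0.115 + 0.026 + 0.115 = 0.400; P(Day=Tue | Demand=low) = 0.144/0.400 = 0.36000.
P(Demand=med) = 0.109 + 0.040 + 0.030 + 0.062 = 0.241; P(Day=Tue | Demand=med) = 0.109/0.241 = 0.45228.
Difference = -0.0923.

-0.0923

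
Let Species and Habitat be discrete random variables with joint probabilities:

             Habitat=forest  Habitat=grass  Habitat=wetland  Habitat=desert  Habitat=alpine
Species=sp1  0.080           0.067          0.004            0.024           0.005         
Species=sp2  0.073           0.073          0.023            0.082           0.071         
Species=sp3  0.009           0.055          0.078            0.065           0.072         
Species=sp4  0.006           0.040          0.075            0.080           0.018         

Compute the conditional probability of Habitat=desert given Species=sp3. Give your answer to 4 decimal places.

0.2330

P(Species=sp3) = 0.009 + 0.055 + 0.078 + 0.065 + 0.072 = 0.279.
P(Habitat=desert | Species=sp3) = 0.065/0.279 = 0.2330.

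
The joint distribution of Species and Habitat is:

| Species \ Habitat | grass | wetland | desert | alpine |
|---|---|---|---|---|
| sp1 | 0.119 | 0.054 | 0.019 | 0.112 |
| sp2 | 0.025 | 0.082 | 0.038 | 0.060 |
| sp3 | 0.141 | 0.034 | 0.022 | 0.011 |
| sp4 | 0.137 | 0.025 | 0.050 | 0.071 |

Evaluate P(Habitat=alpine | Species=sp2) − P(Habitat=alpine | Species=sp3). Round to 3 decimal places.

0.240

P(Species=sp2) = 0.025 + 0.082 + 0.038 + 0.060 = 0.205; P(Habitat=alpine | Species=sp2) = 0.060/0.205 = 0.2927.
P(Species=sp3) = 0.141 + 0.034 + 0.022 + 0.011 = 0.208; P(Habitat=alpine | Species=sp3) = 0.011/0.208 = 0.0529.
Difference = 0.240.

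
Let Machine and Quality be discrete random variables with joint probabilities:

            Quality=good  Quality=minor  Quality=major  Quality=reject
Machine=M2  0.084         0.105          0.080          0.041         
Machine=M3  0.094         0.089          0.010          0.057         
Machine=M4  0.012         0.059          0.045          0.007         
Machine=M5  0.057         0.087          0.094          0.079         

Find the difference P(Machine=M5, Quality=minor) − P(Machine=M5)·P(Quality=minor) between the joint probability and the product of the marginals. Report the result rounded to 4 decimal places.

-0.0208

P(Machine=M5) = 0.057 + 0.087 + 0.094 + 0.079 = 0.317.
P(Quality=minor) = 0.105 + 0.089 + 0.059 + 0.087 = 0.340.
P(Machine=M5, Quality=minor) − P(Machine=M5)P(Quality=minor) = 0.087 − 0.317×0.340 = -0.0208.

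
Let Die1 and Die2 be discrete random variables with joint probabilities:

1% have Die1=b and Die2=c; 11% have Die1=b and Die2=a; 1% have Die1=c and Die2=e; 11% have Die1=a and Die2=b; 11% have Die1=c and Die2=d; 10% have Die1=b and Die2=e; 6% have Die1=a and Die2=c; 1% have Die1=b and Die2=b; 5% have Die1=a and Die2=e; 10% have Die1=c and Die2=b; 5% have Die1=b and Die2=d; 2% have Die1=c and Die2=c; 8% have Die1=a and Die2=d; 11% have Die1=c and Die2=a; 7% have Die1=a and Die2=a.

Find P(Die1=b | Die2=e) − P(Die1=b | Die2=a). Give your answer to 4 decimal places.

0.2457

P(Die2=e) = 0.05 + 0.10 + 0.01 = 0.16; P(Die1=b | Die2=e) = 0.10/0.16 = 0.62500.
P(Die2=a) = 0.07 + 0.11 + 0.11 = 0.29; P(Die1=b | Die2=a) = 0.11/0.29 = 0.37931.
Difference = 0.2457.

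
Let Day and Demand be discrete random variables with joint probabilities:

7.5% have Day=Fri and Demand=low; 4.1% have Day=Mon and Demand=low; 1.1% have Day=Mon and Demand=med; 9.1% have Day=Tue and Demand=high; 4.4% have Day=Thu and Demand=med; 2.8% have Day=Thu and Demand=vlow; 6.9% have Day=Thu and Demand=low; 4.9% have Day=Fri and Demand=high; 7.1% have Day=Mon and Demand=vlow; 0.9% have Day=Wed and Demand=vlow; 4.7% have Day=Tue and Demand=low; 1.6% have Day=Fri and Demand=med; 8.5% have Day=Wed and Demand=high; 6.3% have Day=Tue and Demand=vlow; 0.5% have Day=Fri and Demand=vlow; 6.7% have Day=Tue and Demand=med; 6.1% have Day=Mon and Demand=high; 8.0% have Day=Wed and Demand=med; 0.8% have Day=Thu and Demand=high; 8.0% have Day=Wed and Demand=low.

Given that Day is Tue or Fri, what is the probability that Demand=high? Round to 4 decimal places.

P(Day=Tue) = 0.063 + 0.047 + 0.067 + 0.091 = 0.268.
P(Day=Fri) = 0.005 + 0.075 + 0.016 + 0.049 = 0.145.
P(Day ∈ {Tue, Fri}) = 0.268 + 0.145 = 0.413; P(Demand=high, Day ∈ {Tue, Fri}) = 0.091 + 0.049 = 0.140.
P(Demand=high | Day ∈ {Tue, Fri}) = 0.140/0.413 = 0.3390.

0.3390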